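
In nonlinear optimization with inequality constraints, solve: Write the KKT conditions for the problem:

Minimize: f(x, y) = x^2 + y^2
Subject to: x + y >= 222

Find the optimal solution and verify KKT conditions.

KKT conditions for min x^2 + y^2 s.t. x + y >= 222:
Stationarity: 2x = mu, 2y = mu
So x = y = mu/2.
Complementary slackness: mu*(x + y - 222) = 0
Primal feasibility: x + y >= 222; dual feasibility: mu >= 0
If mu = 0 then x = y = 0, but 0 + 0 < 222 is infeasible, so the constraint is active.
Constraint active: x + y = 2*(mu/2) = 222 => mu = 222
x = y = 111, f = 24642
Verify: stationarity 2*111 = 222 = mu; primal 111 + 111 = 222 >= 222; dual mu = 222 >= 0; complementary slackness 222*(222 - 222) = 0. All KKT conditions hold.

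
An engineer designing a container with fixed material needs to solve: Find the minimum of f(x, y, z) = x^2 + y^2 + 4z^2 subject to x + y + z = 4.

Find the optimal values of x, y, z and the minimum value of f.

Using Lagrange multipliers on f = x^2 + y^2 + 4z^2 with constraint x + y + z = 4:
Conditions: 2*1*x = lambda, 2*1*y = lambda, 2*4*z = lambda
So x = lambda/2, y = lambda/2, z = lambda/8
Substituting into constraint: lambda * (9/8) = 4
lambda = 32/9
x = 16/9, y = 16/9, z = 4/9
Minimum value = 64/9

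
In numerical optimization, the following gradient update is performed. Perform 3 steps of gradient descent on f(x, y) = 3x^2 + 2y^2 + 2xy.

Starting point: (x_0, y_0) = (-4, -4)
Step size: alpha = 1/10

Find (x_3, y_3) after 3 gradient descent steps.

f(x,y) = 3x^2 + 2y^2 + 2xy
grad_x = 6x + 2y, grad_y = 4y + 2x
Step 1: grad = (-32, -24), (-4/5, -8/5)
Step 2: grad = (-8, -8), (0, -4/5)
Step 3: grad = (-8/5, -16/5), (4/25, -12/25)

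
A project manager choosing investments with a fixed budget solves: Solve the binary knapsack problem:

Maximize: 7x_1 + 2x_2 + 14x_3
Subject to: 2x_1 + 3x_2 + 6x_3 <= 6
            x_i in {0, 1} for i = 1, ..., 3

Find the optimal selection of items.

Items: item 1 (v=7, w=2), item 2 (v=2, w=3), item 3 (v=14, w=6)
Capacity: 6
Checking all 8 subsets (w = total weight, v = total value):
  {}: w = 0, v = 0
  {1}: w = 2, v = 7
  {2}: w = 3, v = 2
  {3}: w = 6, v = 14
  {1, 2}: w = 5, v = 9
  {1, 3}: w = 8 > 6, infeasible
  {2, 3}: w = 9 > 6, infeasible
  {1, 2, 3}: w = 11 > 6, infeasible
Best feasible subset: items [3]
Total weight: 6 <= 6, total value: 14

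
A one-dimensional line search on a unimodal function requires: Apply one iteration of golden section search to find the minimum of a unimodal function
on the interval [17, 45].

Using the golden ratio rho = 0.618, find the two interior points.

Golden section search on [17, 45].
Golden ratio rho = 0.618 (approx).
Interior points:
  x_1 = 17 + (1-0.618)*28 = 27.6960
  x_2 = 17 + 0.618*28 = 34.3040
Compare f(x_1) and f(x_2) to determine which subinterval to keep.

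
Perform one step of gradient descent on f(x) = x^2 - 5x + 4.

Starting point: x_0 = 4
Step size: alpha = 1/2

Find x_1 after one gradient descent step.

f(x) = x^2 - 5x + 4
f'(x) = 2x - 5
f'(4) = 2*4 + (-5) = 3
x_1 = x_0 - alpha * f'(x_0) = 4 - 1/2 * 3 = 5/2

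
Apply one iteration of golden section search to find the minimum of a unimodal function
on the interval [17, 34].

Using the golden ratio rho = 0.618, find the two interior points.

Golden section search on [17, 34].
Golden ratio rho = 0.618 (approx).
Interior points:
  x_1 = 17 + (1-0.618)*17 = 23.4940
  x_2 = 17 + 0.618*17 = 27.5060
Compare f(x_1) and f(x_2) to determine which subinterval to keep.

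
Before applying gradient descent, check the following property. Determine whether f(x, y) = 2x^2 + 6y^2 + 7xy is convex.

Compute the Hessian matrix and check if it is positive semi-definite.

f(x,y) = 2x^2 + 6y^2 + 7xy
Hessian H = [[4, 7], [7, 12]]
trace(H) = 16, det(H) = -1
Eigenvalues: (16 +/- sqrt(260)) / 2 = 16.06, -0.06226
Since not both eigenvalues positive, f is neither convex nor concave.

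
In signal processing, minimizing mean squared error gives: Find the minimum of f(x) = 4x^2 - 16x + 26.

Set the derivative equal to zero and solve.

f(x) = 4x^2 - 16x + 26
f'(x) = 8x + (-16) = 0
x = 16/8 = 2
f(2) = 10
Since f''(x) = 8 > 0, this is a minimum.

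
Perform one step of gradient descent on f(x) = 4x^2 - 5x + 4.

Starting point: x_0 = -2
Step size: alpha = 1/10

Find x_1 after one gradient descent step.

f(x) = 4x^2 - 5x + 4
f'(x) = 8x - 5
f'(-2) = 8*-2 + (-5) = -21
x_1 = x_0 - alpha * f'(x_0) = -2 - 1/10 * -21 = 1/10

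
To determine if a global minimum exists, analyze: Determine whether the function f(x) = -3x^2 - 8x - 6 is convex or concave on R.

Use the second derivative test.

f(x) = -3x^2 - 8x - 6
f'(x) = -6x - 8
f''(x) = -6
Since f''(x) = -6 < 0 for all x, f is concave on R.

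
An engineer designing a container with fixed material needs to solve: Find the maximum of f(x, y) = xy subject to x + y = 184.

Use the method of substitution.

Substitute y = 184 - x into f(x,y) = xy:
g(x) = x(184 - x) = 184x - x^2
g'(x) = 184 - 2x = 0  =>  x = 92
y = 184 - 92 = 92
Maximum value = 92 * 92 = 8464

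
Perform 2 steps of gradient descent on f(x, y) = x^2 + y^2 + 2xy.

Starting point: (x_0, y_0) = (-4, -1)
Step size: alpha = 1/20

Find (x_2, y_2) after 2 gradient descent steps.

f(x,y) = x^2 + y^2 + 2xy
grad_x = 2x + 2y, grad_y = 2y + 2x
Step 1: grad = (-10, -10), (-7/2, -1/2)
Step 2: grad = (-8, -8), (-31/10, -1/10)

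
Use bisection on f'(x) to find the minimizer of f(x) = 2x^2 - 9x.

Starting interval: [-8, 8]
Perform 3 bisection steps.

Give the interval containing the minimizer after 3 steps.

Finding critical point of f(x) = 2x^2 - 9x using bisection on f'(x) = 4x + -9.
f'(x) = 0 when x = 9/4.
Starting interval: [-8, 8]
Step 1: mid = 0, f'(mid) = -9, new interval = [0, 8]
Step 2: mid = 4, f'(mid) = 7, new interval = [0, 4]
Step 3: mid = 2, f'(mid) = -1, new interval = [2, 4]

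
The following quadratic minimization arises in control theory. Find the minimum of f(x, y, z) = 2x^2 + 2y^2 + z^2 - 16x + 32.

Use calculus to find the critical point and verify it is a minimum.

f(x,y,z) = 2x^2 + 2y^2 + z^2 - 16x + 32
df/dx = 4x + (-16) = 0 => x = 4
df/dy = 4y + (0) = 0 => y = 0
df/dz = 2z + (0) = 0 => z = 0
f(4,0,0) = 2*(4)^2 + 2*(0)^2 + 1*(0)^2 + -16*(4) + 32 = 0
Hessian is diagonal with entries 4, 4, 2 > 0, confirmed minimum.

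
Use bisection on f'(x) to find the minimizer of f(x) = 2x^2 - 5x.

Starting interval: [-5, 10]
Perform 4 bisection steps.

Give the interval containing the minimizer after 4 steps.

Finding critical point of f(x) = 2x^2 - 5x using bisection on f'(x) = 4x + -5.
f'(x) = 0 when x = 5/4.
Starting interval: [-5, 10]
Step 1: mid = 5/2, f'(mid) = 5, new interval = [-5, 5/2]
Step 2: mid = -5/4, f'(mid) = -10, new interval = [-5/4, 5/2]
Step 3: mid = 5/8, f'(mid) = -5/2, new interval = [5/8, 5/2]
Step 4: mid = 25/16, f'(mid) = 5/4, new interval = [5/8, 25/16]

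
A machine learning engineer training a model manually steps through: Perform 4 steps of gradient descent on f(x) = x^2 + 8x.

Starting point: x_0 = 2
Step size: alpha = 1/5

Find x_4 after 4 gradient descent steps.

f(x) = x^2 + 8x, f'(x) = 2x + (8)
Step 1: f'(2) = 12, x_1 = 2 - 1/5 * 12 = -2/5
Step 2: f'(-2/5) = 36/5, x_2 = -2/5 - 1/5 * 36/5 = -46/25
Step 3: f'(-46/25) = 108/25, x_3 = -46/25 - 1/5 * 108/25 = -338/125
Step 4: f'(-338/125) = 324/125, x_4 = -338/125 - 1/5 * 324/125 = -2014/625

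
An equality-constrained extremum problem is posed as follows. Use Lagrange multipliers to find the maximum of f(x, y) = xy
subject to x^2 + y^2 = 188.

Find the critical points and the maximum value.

Lagrange conditions: y = 2*lambda*x and x = 2*lambda*y
If x = 0 then y = 0, violating the constraint, so x, y != 0.
Dividing: y/x = x/y => x^2 = y^2 => y = x or y = -x
Constraint: 2x^2 = 188 => x^2 = 94 => x = +/-sqrt(94)
Critical points: (sqrt(94), sqrt(94)), (-sqrt(94), -sqrt(94)), (sqrt(94), -sqrt(94)), (-sqrt(94), sqrt(94))
  y = x:  xy = x^2 = 94  at (sqrt(94), sqrt(94)) and (-sqrt(94), -sqrt(94))
  y = -x: xy = -x^2 = -94 at (sqrt(94), -sqrt(94)) and (-sqrt(94), sqrt(94))
Maximum xy = 94 at (sqrt(94), sqrt(94)) and (-sqrt(94), -sqrt(94))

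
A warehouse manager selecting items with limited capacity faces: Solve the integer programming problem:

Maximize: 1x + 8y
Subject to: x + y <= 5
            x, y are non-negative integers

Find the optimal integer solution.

Objective: 1x + 8y, constraint: x + y <= 5
Coefficient of y is 8 > coefficient of x is 1, so allocate the entire budget to y.
Optimal: x = 0, y = 5, value = 40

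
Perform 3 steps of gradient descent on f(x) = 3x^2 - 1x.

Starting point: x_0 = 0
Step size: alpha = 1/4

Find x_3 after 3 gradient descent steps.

f(x) = 3x^2 - 1x, f'(x) = 6x + (-1)
Step 1: f'(0) = -1, x_1 = 0 - 1/4 * -1 = 1/4
Step 2: f'(1/4) = 1/2, x_2 = 1/4 - 1/4 * 1/2 = 1/8
Step 3: f'(1/8) = -1/4, x_3 = 1/8 - 1/4 * -1/4 = 3/16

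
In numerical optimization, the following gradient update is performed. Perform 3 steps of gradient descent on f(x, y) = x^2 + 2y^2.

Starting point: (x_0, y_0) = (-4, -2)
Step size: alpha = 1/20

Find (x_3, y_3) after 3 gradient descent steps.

f(x,y) = x^2 + 2y^2
grad_x = 2x + 0y, grad_y = 4y + 0x
Step 1: grad = (-8, -8), (-18/5, -8/5)
Step 2: grad = (-36/5, -32/5), (-81/25, -32/25)
Step 3: grad = (-162/25, -128/25), (-729/250, -128/125)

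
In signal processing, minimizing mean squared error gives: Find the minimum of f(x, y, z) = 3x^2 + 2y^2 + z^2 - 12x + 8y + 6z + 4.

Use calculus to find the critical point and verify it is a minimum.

f(x,y,z) = 3x^2 + 2y^2 + z^2 - 12x + 8y + 6z + 4
df/dx = 6x + (-12) = 0 => x = 2
df/dy = 4y + (8) = 0 => y = -2
df/dz = 2z + (6) = 0 => z = -3
f(2,-2,-3) = 3*(2)^2 + 2*(-2)^2 + 1*(-3)^2 + -12*(2) + 8*(-2) + 6*(-3) + 4 = -25
Hessian is diagonal with entries 6, 4, 2 > 0, confirmed minimum.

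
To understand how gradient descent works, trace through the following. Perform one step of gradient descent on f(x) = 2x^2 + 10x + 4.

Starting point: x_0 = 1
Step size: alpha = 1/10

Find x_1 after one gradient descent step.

f(x) = 2x^2 + 10x + 4
f'(x) = 4x + 10
f'(1) = 4*1 + (10) = 14
x_1 = x_0 - alpha * f'(x_0) = 1 - 1/10 * 14 = -2/5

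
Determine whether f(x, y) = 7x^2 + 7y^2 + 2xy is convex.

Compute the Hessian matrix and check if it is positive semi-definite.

f(x,y) = 7x^2 + 7y^2 + 2xy
Hessian H = [[14, 2], [2, 14]]
trace(H) = 28, det(H) = 192
Eigenvalues: (28 +/- sqrt(16)) / 2 = 16, 12
Since both eigenvalues > 0, f is convex.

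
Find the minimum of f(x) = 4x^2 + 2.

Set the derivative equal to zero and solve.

f(x) = 4x^2 + 2
f'(x) = 8x + (0) = 0
x = 0/8 = 0
f(0) = 2
Since f''(x) = 8 > 0, this is a minimum.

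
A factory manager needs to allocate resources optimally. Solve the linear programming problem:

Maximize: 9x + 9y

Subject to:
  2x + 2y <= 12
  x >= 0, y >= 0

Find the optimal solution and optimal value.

The feasible region has vertices at [(0, 0), (6, 0), (0, 6)].
Checking objective 9x + 9y at each vertex:
  (0, 0): 9*0 + 9*0 = 0
  (6, 0): 9*6 + 9*0 = 54
  (0, 6): 9*0 + 9*6 = 54
Maximum is 54 at (6, 0).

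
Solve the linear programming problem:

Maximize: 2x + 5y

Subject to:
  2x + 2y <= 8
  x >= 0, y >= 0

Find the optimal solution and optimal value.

The feasible region has vertices at [(0, 0), (4, 0), (0, 4)].
Checking objective 2x + 5y at each vertex:
  (0, 0): 2*0 + 5*0 = 0
  (4, 0): 2*4 + 5*0 = 8
  (0, 4): 2*0 + 5*4 = 20
Maximum is 20 at (0, 4).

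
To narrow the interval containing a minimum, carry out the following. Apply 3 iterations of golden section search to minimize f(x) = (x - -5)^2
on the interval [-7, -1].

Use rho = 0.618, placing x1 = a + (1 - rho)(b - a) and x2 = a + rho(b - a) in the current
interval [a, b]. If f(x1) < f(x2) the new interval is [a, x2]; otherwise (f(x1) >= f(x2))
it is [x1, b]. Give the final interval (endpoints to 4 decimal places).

Golden section search for min of f(x) = (x - -5)^2 on [-7, -1].
Each step: x1 = a + (1 - rho)(b - a), x2 = a + rho(b - a); if f(x1) < f(x2) keep [a, x2], otherwise keep [x1, b].
Step 1: [-7.0000, -1.0000], x1=-4.7080 (f=0.0853), x2=-3.2920 (f=2.9173); f(x1) < f(x2) => keep [-7.0000, -3.2920]
Step 2: [-7.0000, -3.2920], x1=-5.5835 (f=0.3405), x2=-4.7085 (f=0.0850); f(x1) > f(x2) => keep [-5.5835, -3.2920]
Step 3: [-5.5835, -3.2920], x1=-4.7082 (f=0.0852), x2=-4.1674 (f=0.6933); f(x1) < f(x2) => keep [-5.5835, -4.1674]
Final interval: [-5.5835, -4.1674]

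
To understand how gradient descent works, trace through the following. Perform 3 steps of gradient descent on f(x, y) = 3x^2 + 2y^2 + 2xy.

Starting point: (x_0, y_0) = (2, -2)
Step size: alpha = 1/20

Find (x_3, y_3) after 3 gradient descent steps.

f(x,y) = 3x^2 + 2y^2 + 2xy
grad_x = 6x + 2y, grad_y = 4y + 2x
Step 1: grad = (8, -4), (8/5, -9/5)
Step 2: grad = (6, -4), (13/10, -8/5)
Step 3: grad = (23/5, -19/5), (107/100, -141/100)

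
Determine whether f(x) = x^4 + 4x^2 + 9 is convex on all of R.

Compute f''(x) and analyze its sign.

f(x) = x^4 + 4x^2 + 9
f'(x) = 4x^3 + 8x
f''(x) = 12x^2 + 8
f''(x) = 12x^2 + 8 >= 8 > 0 for all x
Therefore, f is convex on R.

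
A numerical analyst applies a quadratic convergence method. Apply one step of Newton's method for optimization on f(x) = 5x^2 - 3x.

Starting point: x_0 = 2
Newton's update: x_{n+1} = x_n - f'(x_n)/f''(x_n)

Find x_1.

f(x) = 5x^2 - 3x
f'(x) = 10x + (-3), f''(x) = 10
Newton step: x_1 = x_0 - f'(x_0)/f''(x_0)
f'(2) = 17
x_1 = 2 - 17/10 = 3/10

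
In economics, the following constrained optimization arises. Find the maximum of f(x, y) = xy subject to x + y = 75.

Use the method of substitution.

Substitute y = 75 - x into f(x,y) = xy:
g(x) = x(75 - x) = 75x - x^2
g'(x) = 75 - 2x = 0  =>  x = 75/2
y = 75 - 75/2 = 75/2
Maximum value = (75/2) * (75/2) = 5625/4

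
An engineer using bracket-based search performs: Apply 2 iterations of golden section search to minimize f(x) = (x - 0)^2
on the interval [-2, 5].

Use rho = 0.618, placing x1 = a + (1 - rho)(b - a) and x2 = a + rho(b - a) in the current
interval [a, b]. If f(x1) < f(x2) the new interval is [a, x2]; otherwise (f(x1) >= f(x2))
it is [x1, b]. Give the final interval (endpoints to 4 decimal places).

Golden section search for min of f(x) = (x - 0)^2 on [-2, 5].
Each step: x1 = a + (1 - rho)(b - a), x2 = a + rho(b - a); if f(x1) < f(x2) keep [a, x2], otherwise keep [x1, b].
Step 1: [-2.0000, 5.0000], x1=0.6740 (f=0.4543), x2=2.3260 (f=5.4103); f(x1) < f(x2) => keep [-2.0000, 2.3260]
Step 2: [-2.0000, 2.3260], x1=-0.3475 (f=0.1207), x2=0.6735 (f=0.4536); f(x1) < f(x2) => keep [-2.0000, 0.6735]
Final interval: [-2.0000, 0.6735]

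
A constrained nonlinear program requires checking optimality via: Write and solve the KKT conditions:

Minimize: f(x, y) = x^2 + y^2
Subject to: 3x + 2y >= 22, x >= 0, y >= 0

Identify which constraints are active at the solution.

KKT conditions for min x^2 + y^2 s.t. 3x + 2y >= 22, x >= 0, y >= 0:
Stationarity: 2x = mu*3 + mu_x, 2y = mu*2 + mu_y, with mu, mu_x, mu_y >= 0
Complementary slackness: mu*(3x + 2y - 22) = 0, mu_x*x = 0, mu_y*y = 0
(0, 0) is infeasible (3*0 + 2*0 < 22), so if mu = 0 stationarity would force x = mu_x/2 >= 0, y = mu_y/2 >= 0 with mu_x*x = mu_y*y = 0, i.e. x = y = 0: contradiction. Hence mu > 0 and 3x + 2y = 22 is active.
Try x > 0, y > 0 (so mu_x = mu_y = 0): x = 3*mu/2, y = 2*mu/2
Substitute: 3*(3*mu/2) + 2*(2*mu/2) = 22
  mu*13/2 = 22 => mu = 44/13
x* = 66/13 > 0, y* = 44/13 > 0, consistent with mu_x = mu_y = 0.
f is convex and the constraints are linear, so this KKT point is the global minimum.
f* = 484/13
Active constraints: 3x + 2y >= 22 (holds with equality, mu = 44/13 > 0); x >= 0 and y >= 0 are inactive (mu_x = mu_y = 0).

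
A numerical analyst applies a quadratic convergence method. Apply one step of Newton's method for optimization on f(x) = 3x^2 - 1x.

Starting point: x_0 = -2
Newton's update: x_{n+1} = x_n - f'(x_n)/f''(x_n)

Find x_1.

f(x) = 3x^2 - 1x
f'(x) = 6x + (-1), f''(x) = 6
Newton step: x_1 = x_0 - f'(x_0)/f''(x_0)
f'(-2) = -13
x_1 = -2 - -13/6 = 1/6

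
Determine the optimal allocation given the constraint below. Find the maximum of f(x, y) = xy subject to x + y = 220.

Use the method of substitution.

Substitute y = 220 - x into f(x,y) = xy:
g(x) = x(220 - x) = 220x - x^2
g'(x) = 220 - 2x = 0  =>  x = 110
y = 220 - 110 = 110
Maximum value = 110 * 110 = 12100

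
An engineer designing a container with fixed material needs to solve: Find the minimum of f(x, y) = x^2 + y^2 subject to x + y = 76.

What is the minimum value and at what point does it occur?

Substitute y = 76 - x into f(x,y) = x^2 + y^2:
g(x) = x^2 + (76 - x)^2 = 2x^2 - 152x + 5776
g'(x) = 4x - 152 = 0  =>  x = 38
y = 76 - 38 = 38
Minimum value = 38^2 + 38^2 = 2888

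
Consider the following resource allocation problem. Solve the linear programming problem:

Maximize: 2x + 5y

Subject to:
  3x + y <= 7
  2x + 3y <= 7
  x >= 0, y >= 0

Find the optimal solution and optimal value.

Feasible vertices: (0, 0), (0, 7/3), (2, 1), (7/3, 0)
Objective 2x + 5y at each:
  (0, 0): 0
  (0, 7/3): 35/3
  (2, 1): 9
  (7/3, 0): 14/3
Maximum is 35/3 at (0, 7/3).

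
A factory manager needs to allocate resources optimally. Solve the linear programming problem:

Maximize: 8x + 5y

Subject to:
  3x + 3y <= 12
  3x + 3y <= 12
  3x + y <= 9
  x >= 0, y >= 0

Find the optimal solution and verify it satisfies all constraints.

Feasible vertices: (0, 0), (0, 4), (5/2, 3/2), (3, 0)
Objective 8x + 5y at each vertex:
  (0, 0): 0
  (0, 4): 20
  (5/2, 3/2): 55/2
  (3, 0): 24
Maximum is 55/2 at (5/2, 3/2).
Verify constraints at (x, y) = (5/2, 3/2):
  3*(5/2) + 3*(3/2) = 12 <= 12 (active)
  3*(5/2) + 3*(3/2) = 12 <= 12 (active)
  3*(5/2) + 1*(3/2) = 9 <= 9 (active)
  x = 5/2 >= 0, y = 3/2 >= 0. All constraints satisfied.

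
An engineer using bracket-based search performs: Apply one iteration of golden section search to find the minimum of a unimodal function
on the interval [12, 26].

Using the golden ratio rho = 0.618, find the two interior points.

Golden section search on [12, 26].
Golden ratio rho = 0.618 (approx).
Interior points:
  x_1 = 12 + (1-0.618)*14 = 17.3480
  x_2 = 12 + 0.618*14 = 20.6520
Compare f(x_1) and f(x_2) to determine which subinterval to keep.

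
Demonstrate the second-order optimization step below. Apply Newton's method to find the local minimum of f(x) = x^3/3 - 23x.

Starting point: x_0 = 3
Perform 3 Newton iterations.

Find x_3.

f(x) = x^3/3 - 23x
f'(x) = x^2 - 23, f''(x) = 2x
Newton update: x_{n+1} = x_n - (x_n^2 - 23)/(2*x_n)
Step 1: x_0 = 3, f'=-14, f''=6, x_1 = 16/3
Step 2: x_1 = 16/3, f'=49/9, f''=32/3, x_2 = 463/96
Step 3: x_2 = 463/96, f'=2401/9216, f''=463/48, x_3 = 426337/88896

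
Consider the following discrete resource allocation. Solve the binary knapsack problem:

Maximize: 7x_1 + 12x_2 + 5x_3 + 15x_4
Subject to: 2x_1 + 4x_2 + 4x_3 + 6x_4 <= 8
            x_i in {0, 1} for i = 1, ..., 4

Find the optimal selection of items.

Items: item 1 (v=7, w=2), item 2 (v=12, w=4), item 3 (v=5, w=4), item 4 (v=15, w=6)
Capacity: 8
Checking all 16 subsets (w = total weight, v = total value):
  {}: w = 0, v = 0
  {1}: w = 2, v = 7
  {2}: w = 4, v = 12
  {3}: w = 4, v = 5
  {4}: w = 6, v = 15
  {1, 2}: w = 6, v = 19
  {1, 3}: w = 6, v = 12
  {1, 4}: w = 8, v = 22
  {2, 3}: w = 8, v = 17
  {2, 4}: w = 10 > 8, infeasible
  {3, 4}: w = 10 > 8, infeasible
  {1, 2, 3}: w = 10 > 8, infeasible
  {1, 2, 4}: w = 12 > 8, infeasible
  {1, 3, 4}: w = 12 > 8, infeasible
  {2, 3, 4}: w = 14 > 8, infeasible
  {1, 2, 3, 4}: w = 16 > 8, infeasible
Best feasible subset: items [1, 4]
Total weight: 8 <= 8, total value: 22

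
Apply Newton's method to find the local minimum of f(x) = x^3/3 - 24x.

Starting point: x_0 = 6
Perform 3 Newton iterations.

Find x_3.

f(x) = x^3/3 - 24x
f'(x) = x^2 - 24, f''(x) = 2x
Newton update: x_{n+1} = x_n - (x_n^2 - 24)/(2*x_n)
Step 1: x_0 = 6, f'=12, f''=12, x_1 = 5
Step 2: x_1 = 5, f'=1, f''=10, x_2 = 49/10
Step 3: x_2 = 49/10, f'=1/100, f''=49/5, x_3 = 4801/980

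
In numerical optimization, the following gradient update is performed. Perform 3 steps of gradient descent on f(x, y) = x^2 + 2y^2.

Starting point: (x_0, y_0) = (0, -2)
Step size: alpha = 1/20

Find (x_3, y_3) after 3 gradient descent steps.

f(x,y) = x^2 + 2y^2
grad_x = 2x + 0y, grad_y = 4y + 0x
Step 1: grad = (0, -8), (0, -8/5)
Step 2: grad = (0, -32/5), (0, -32/25)
Step 3: grad = (0, -128/25), (0, -128/125)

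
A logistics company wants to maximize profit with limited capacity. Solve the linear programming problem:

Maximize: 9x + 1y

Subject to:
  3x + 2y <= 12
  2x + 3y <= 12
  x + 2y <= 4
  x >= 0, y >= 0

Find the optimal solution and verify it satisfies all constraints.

Feasible vertices: (0, 0), (0, 2), (4, 0)
Objective 9x + 1y at each vertex:
  (0, 0): 0
  (0, 2): 2
  (4, 0): 36
Maximum is 36 at (4, 0).
Verify constraints at (x, y) = (4, 0):
  3*4 + 2*0 = 12 <= 12 (active)
  2*4 + 3*0 = 8 <= 12
  1*4 + 2*0 = 4 <= 4 (active)
  x = 4 >= 0, y = 0 >= 0. All constraints satisfied.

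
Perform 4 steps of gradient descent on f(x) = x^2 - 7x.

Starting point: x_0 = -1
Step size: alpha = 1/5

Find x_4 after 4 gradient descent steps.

f(x) = x^2 - 7x, f'(x) = 2x + (-7)
Step 1: f'(-1) = -9, x_1 = -1 - 1/5 * -9 = 4/5
Step 2: f'(4/5) = -27/5, x_2 = 4/5 - 1/5 * -27/5 = 47/25
Step 3: f'(47/25) = -81/25, x_3 = 47/25 - 1/5 * -81/25 = 316/125
Step 4: f'(316/125) = -243/125, x_4 = 316/125 - 1/5 * -243/125 = 1823/625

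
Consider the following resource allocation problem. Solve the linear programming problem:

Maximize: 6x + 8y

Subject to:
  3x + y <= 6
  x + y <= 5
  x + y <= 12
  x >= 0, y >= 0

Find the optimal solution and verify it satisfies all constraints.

Feasible vertices: (0, 0), (0, 5), (1/2, 9/2), (2, 0)
Objective 6x + 8y at each vertex:
  (0, 0): 0
  (0, 5): 40
  (1/2, 9/2): 39
  (2, 0): 12
Maximum is 40 at (0, 5).
Verify constraints at (x, y) = (0, 5):
  3*0 + 1*5 = 5 <= 6
  1*0 + 1*5 = 5 <= 5 (active)
  1*0 + 1*5 = 5 <= 12
  x = 0 >= 0, y = 5 >= 0. All constraints satisfied.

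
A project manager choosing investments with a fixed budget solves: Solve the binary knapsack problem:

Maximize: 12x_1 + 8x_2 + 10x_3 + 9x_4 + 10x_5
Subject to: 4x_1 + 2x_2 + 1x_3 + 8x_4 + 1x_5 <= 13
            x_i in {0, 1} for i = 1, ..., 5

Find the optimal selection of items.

Items: item 1 (v=12, w=4), item 2 (v=8, w=2), item 3 (v=10, w=1), item 4 (v=9, w=8), item 5 (v=10, w=1)
Capacity: 13
Checking all 32 subsets (w = total weight, v = total value):
  {}: w = 0, v = 0
  {1}: w = 4, v = 12
  {2}: w = 2, v = 8
  {3}: w = 1, v = 10
  {4}: w = 8, v = 9
  {5}: w = 1, v = 10
  {1, 2}: w = 6, v = 20
  {1, 3}: w = 5, v = 22
  {1, 4}: w = 12, v = 21
  {1, 5}: w = 5, v = 22
  {2, 3}: w = 3, v = 18
  {2, 4}: w = 10, v = 17
  {2, 5}: w = 3, v = 18
  {3, 4}: w = 9, v = 19
  {3, 5}: w = 2, v = 20
  {4, 5}: w = 9, v = 19
  {1, 2, 3}: w = 7, v = 30
  {1, 2, 4}: w = 14 > 13, infeasible
  {1, 2, 5}: w = 7, v = 30
  {1, 3, 4}: w = 13, v = 31
  {1, 3, 5}: w = 6, v = 32
  {1, 4, 5}: w = 13, v = 31
  {2, 3, 4}: w = 11, v = 27
  {2, 3, 5}: w = 4, v = 28
  {2, 4, 5}: w = 11, v = 27
  {3, 4, 5}: w = 10, v = 29
  {1, 2, 3, 4}: w = 15 > 13, infeasible
  {1, 2, 3, 5}: w = 8, v = 40
  {1, 2, 4, 5}: w = 15 > 13, infeasible
  {1, 3, 4, 5}: w = 14 > 13, infeasible
  {2, 3, 4, 5}: w = 12, v = 37
  {1, 2, 3, 4, 5}: w = 16 > 13, infeasible
Best feasible subset: items [1, 2, 3, 5]
Total weight: 8 <= 13, total value: 40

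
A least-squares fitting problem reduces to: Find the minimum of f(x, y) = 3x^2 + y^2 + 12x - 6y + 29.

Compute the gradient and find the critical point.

f(x,y) = 3x^2 + y^2 + 12x - 6y + 29
df/dx = 6x + (12) = 0  =>  x = -2
df/dy = 2y + (-6) = 0  =>  y = 3
f(-2, 3) = 3*(-2)^2 + 1*(3)^2 + 12*(-2) + -6*(3) + 29 = 8
Hessian is diagonal with entries 6, 2 > 0, so this is a minimum.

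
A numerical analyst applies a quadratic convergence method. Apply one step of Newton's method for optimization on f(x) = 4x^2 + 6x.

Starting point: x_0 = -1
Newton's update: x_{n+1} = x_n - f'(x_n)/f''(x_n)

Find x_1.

f(x) = 4x^2 + 6x
f'(x) = 8x + (6), f''(x) = 8
Newton step: x_1 = x_0 - f'(x_0)/f''(x_0)
f'(-1) = -2
x_1 = -1 - -2/8 = -3/4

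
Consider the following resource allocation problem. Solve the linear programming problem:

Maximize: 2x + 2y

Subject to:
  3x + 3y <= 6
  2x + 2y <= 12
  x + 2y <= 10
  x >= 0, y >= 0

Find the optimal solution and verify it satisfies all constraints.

Feasible vertices: (0, 0), (0, 2), (2, 0)
Objective 2x + 2y at each vertex:
  (0, 0): 0
  (0, 2): 4
  (2, 0): 4
Maximum is 4 at (0, 2).
Verify constraints at (x, y) = (0, 2):
  3*0 + 3*2 = 6 <= 6 (active)
  2*0 + 2*2 = 4 <= 12
  1*0 + 2*2 = 4 <= 10
  x = 0 >= 0, y = 2 >= 0. All constraints satisfied.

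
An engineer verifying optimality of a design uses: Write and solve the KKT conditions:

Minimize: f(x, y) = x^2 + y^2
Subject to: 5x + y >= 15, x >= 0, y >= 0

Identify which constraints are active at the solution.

KKT conditions for min x^2 + y^2 s.t. 5x + 1y >= 15, x >= 0, y >= 0:
Stationarity: 2x = mu*5 + mu_x, 2y = mu*1 + mu_y, with mu, mu_x, mu_y >= 0
Complementary slackness: mu*(5x + y - 15) = 0, mu_x*x = 0, mu_y*y = 0
(0, 0) is infeasible (5*0 + 1*0 < 15), so if mu = 0 stationarity would force x = mu_x/2 >= 0, y = mu_y/2 >= 0 with mu_x*x = mu_y*y = 0, i.e. x = y = 0: contradiction. Hence mu > 0 and 5x + y = 15 is active.
Try x > 0, y > 0 (so mu_x = mu_y = 0): x = 5*mu/2, y = 1*mu/2
Substitute: 5*(5*mu/2) + 1*(1*mu/2) = 15
  mu*26/2 = 15 => mu = 15/13
x* = 75/26 > 0, y* = 15/26 > 0, consistent with mu_x = mu_y = 0.
f is convex and the constraints are linear, so this KKT point is the global minimum.
f* = 225/26
Active constraints: 5x + y >= 15 (holds with equality, mu = 15/13 > 0); x >= 0 and y >= 0 are inactive (mu_x = mu_y = 0).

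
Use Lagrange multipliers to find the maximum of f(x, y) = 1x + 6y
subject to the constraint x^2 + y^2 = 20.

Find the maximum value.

Set up Lagrange conditions: grad f = lambda * grad g
  1 = 2*lambda*x
  6 = 2*lambda*y
From these: x/y = 1/6, so x = 1t, y = 6t for some t.
Substitute into constraint: (1t)^2 + (6t)^2 = 20
  t^2 * 37 = 20
  t = sqrt(20/37)
Maximum = 1*x + 6*y = (1^2 + 6^2)*t = 37 * sqrt(20/37) = sqrt(740)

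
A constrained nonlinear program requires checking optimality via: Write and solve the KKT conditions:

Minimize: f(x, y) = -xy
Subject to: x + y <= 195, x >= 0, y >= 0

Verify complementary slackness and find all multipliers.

Problem: min -xy s.t. x + y <= 195 (multiplier lambda), x >= 0 (mu_x), y >= 0 (mu_y)
KKT stationarity: -y + lambda - mu_x = 0, -x + lambda - mu_y = 0, with lambda, mu_x, mu_y >= 0
Complementary slackness: lambda*(x + y - 195) = 0, mu_x*x = 0, mu_y*y = 0
If lambda = 0: y = -mu_x <= 0 and x = -mu_y <= 0 force x = y = 0 with f = 0; but x = y = 195/2 is feasible with f = -38025/4 < 0, so this is not the minimum. Hence lambda > 0 and x + y = 195.
Try x > 0, y > 0 (so mu_x = mu_y = 0): y = lambda, x = lambda => x = y = lambda
x + y = 195 => 2*lambda = 195 => lambda = 195/2
x* = y* = 195/2 > 0, consistent with mu_x = mu_y = 0.
(Any feasible point with x = 0 or y = 0 has f = 0 > -38025/4, so the minimum is not on those boundaries.)
min(-xy) = -38025/4 (i.e. max xy = 38025/4)
Multipliers: lambda = 195/2, mu_x = 0, mu_y = 0
Complementary slackness: lambda*(x + y - 195) = 195/2*(195/2 + 195/2 - 195) = 0, mu_x*x = 0*195/2 = 0, mu_y*y = 0*195/2 = 0. Satisfied.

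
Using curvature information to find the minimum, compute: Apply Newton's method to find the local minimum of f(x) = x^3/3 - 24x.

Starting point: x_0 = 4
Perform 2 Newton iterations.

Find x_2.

f(x) = x^3/3 - 24x
f'(x) = x^2 - 24, f''(x) = 2x
Newton update: x_{n+1} = x_n - (x_n^2 - 24)/(2*x_n)
Step 1: x_0 = 4, f'=-8, f''=8, x_1 = 5
Step 2: x_1 = 5, f'=1, f''=10, x_2 = 49/10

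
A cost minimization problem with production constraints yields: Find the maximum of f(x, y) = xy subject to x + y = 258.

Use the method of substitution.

Substitute y = 258 - x into f(x,y) = xy:
g(x) = x(258 - x) = 258x - x^2
g'(x) = 258 - 2x = 0  =>  x = 129
y = 258 - 129 = 129
Maximum value = 129 * 129 = 16641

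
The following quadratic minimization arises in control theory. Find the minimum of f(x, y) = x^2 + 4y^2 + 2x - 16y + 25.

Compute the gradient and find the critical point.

f(x,y) = x^2 + 4y^2 + 2x - 16y + 25
df/dx = 2x + (2) = 0  =>  x = -1
df/dy = 8y + (-16) = 0  =>  y = 2
f(-1, 2) = 1*(-1)^2 + 4*(2)^2 + 2*(-1) + -16*(2) + 25 = 8
Hessian is diagonal with entries 2, 8 > 0, so this is a minimum.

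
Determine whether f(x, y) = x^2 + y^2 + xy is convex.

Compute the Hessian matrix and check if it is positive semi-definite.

f(x,y) = x^2 + y^2 + xy
Hessian H = [[2, 1], [1, 2]]
trace(H) = 4, det(H) = 3
Eigenvalues: (4 +/- sqrt(4)) / 2 = 3, 1
Since both eigenvalues > 0, f is convex.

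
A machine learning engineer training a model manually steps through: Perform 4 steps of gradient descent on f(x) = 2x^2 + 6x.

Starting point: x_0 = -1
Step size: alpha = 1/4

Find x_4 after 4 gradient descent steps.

f(x) = 2x^2 + 6x, f'(x) = 4x + (6)
Step 1: f'(-1) = 2, x_1 = -1 - 1/4 * 2 = -3/2
Step 2: f'(-3/2) = 0, x_2 = -3/2 - 1/4 * 0 = -3/2
Step 3: f'(-3/2) = 0, x_3 = -3/2 - 1/4 * 0 = -3/2
Step 4: f'(-3/2) = 0, x_4 = -3/2 - 1/4 * 0 = -3/2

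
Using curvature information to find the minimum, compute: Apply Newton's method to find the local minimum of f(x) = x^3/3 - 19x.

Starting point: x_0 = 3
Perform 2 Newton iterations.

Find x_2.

f(x) = x^3/3 - 19x
f'(x) = x^2 - 19, f''(x) = 2x
Newton update: x_{n+1} = x_n - (x_n^2 - 19)/(2*x_n)
Step 1: x_0 = 3, f'=-10, f''=6, x_1 = 14/3
Step 2: x_1 = 14/3, f'=25/9, f''=28/3, x_2 = 367/84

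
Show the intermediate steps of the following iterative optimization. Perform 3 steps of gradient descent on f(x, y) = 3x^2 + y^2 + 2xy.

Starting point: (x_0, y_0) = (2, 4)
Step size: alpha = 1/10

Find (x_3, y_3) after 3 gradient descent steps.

f(x,y) = 3x^2 + y^2 + 2xy
grad_x = 6x + 2y, grad_y = 2y + 2x
Step 1: grad = (20, 12), (0, 14/5)
Step 2: grad = (28/5, 28/5), (-14/25, 56/25)
Step 3: grad = (28/25, 84/25), (-84/125, 238/125)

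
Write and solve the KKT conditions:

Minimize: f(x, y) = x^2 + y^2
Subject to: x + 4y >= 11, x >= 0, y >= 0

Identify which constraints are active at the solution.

KKT conditions for min x^2 + y^2 s.t. 1x + 4y >= 11, x >= 0, y >= 0:
Stationarity: 2x = mu*1 + mu_x, 2y = mu*4 + mu_y, with mu, mu_x, mu_y >= 0
Complementary slackness: mu*(x + 4y - 11) = 0, mu_x*x = 0, mu_y*y = 0
(0, 0) is infeasible (1*0 + 4*0 < 11), so if mu = 0 stationarity would force x = mu_x/2 >= 0, y = mu_y/2 >= 0 with mu_x*x = mu_y*y = 0, i.e. x = y = 0: contradiction. Hence mu > 0 and x + 4y = 11 is active.
Try x > 0, y > 0 (so mu_x = mu_y = 0): x = 1*mu/2, y = 4*mu/2
Substitute: 1*(1*mu/2) + 4*(4*mu/2) = 11
  mu*17/2 = 11 => mu = 22/17
x* = 11/17 > 0, y* = 44/17 > 0, consistent with mu_x = mu_y = 0.
f is convex and the constraints are linear, so this KKT point is the global minimum.
f* = 121/17
Active constraints: x + 4y >= 11 (holds with equality, mu = 22/17 > 0); x >= 0 and y >= 0 are inactive (mu_x = mu_y = 0).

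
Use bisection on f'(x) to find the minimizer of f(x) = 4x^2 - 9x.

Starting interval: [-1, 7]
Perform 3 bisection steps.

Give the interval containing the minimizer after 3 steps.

Finding critical point of f(x) = 4x^2 - 9x using bisection on f'(x) = 8x + -9.
f'(x) = 0 when x = 9/8.
Starting interval: [-1, 7]
Step 1: mid = 3, f'(mid) = 15, new interval = [-1, 3]
Step 2: mid = 1, f'(mid) = -1, new interval = [1, 3]
Step 3: mid = 2, f'(mid) = 7, new interval = [1, 2]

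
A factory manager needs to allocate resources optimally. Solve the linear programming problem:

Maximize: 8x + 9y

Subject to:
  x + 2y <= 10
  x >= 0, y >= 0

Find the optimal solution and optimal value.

The feasible region has vertices at [(0, 0), (10, 0), (0, 5)].
Checking objective 8x + 9y at each vertex:
  (0, 0): 8*0 + 9*0 = 0
  (10, 0): 8*10 + 9*0 = 80
  (0, 5): 8*0 + 9*5 = 45
Maximum is 80 at (10, 0).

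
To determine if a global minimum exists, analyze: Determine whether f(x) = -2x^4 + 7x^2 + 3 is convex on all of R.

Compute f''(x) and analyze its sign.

f(x) = -2x^4 + 7x^2 + 3
f'(x) = -8x^3 + 14x
f''(x) = -24x^2 + 14
f''(x) = -24x^2 + 14 -> -inf as |x| -> inf
Therefore, f is not globally convex on R.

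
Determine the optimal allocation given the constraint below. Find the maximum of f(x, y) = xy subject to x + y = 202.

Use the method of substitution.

Substitute y = 202 - x into f(x,y) = xy:
g(x) = x(202 - x) = 202x - x^2
g'(x) = 202 - 2x = 0  =>  x = 101
y = 202 - 101 = 101
Maximum value = 101 * 101 = 10201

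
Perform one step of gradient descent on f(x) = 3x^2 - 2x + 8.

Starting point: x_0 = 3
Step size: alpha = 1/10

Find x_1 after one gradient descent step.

f(x) = 3x^2 - 2x + 8
f'(x) = 6x - 2
f'(3) = 6*3 + (-2) = 16
x_1 = x_0 - alpha * f'(x_0) = 3 - 1/10 * 16 = 7/5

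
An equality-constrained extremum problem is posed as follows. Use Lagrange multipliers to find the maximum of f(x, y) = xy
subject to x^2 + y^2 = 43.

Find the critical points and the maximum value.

Lagrange conditions: y = 2*lambda*x and x = 2*lambda*y
If x = 0 then y = 0, violating the constraint, so x, y != 0.
Dividing: y/x = x/y => x^2 = y^2 => y = x or y = -x
Constraint: 2x^2 = 43 => x^2 = 43/2 => x = +/-sqrt(43/2)
Critical points: (sqrt(43/2), sqrt(43/2)), (-sqrt(43/2), -sqrt(43/2)), (sqrt(43/2), -sqrt(43/2)), (-sqrt(43/2), sqrt(43/2))
  y = x:  xy = x^2 = 43/2  at (sqrt(43/2), sqrt(43/2)) and (-sqrt(43/2), -sqrt(43/2))
  y = -x: xy = -x^2 = -43/2 at (sqrt(43/2), -sqrt(43/2)) and (-sqrt(43/2), sqrt(43/2))
Maximum xy = 43/2 at (sqrt(43/2), sqrt(43/2)) and (-sqrt(43/2), -sqrt(43/2))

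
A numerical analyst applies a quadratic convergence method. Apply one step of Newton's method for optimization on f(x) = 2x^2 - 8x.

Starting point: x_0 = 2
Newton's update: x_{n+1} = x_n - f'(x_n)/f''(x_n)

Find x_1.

f(x) = 2x^2 - 8x
f'(x) = 4x + (-8), f''(x) = 4
Newton step: x_1 = x_0 - f'(x_0)/f''(x_0)
f'(2) = 0
x_1 = 2 - 0/4 = 2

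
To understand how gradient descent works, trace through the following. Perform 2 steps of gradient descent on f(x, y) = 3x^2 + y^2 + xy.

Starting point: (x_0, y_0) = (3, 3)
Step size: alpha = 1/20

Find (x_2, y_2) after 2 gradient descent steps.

f(x,y) = 3x^2 + y^2 + xy
grad_x = 6x + 1y, grad_y = 2y + 1x
Step 1: grad = (21, 9), (39/20, 51/20)
Step 2: grad = (57/4, 141/20), (99/80, 879/400)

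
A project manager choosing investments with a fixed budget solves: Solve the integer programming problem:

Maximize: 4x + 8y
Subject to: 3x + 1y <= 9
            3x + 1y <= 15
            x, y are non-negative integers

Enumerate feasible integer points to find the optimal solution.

Constraint 1: 3x + 1y <= 9
Constraint 2: 3x + 1y <= 15
Feasible x range (need y >= 0): 0 <= x <= min(9/3, 15/3) => x in {0, ..., 3}.
Enumerate feasible integer points row by row (the coefficient of y is 8 > 0, so for each x the largest feasible y gives the best value):
  x = 0: y <= min((9 - 3*0)/1, (15 - 3*0)/1) => y in {0, ..., 9}; best 4*0 + 8*9 = 72
  x = 1: y <= min((9 - 3*1)/1, (15 - 3*1)/1) => y in {0, ..., 6}; best 4*1 + 8*6 = 52
  x = 2: y <= min((9 - 3*2)/1, (15 - 3*2)/1) => y in {0, ..., 3}; best 4*2 + 8*3 = 32
  x = 3: y <= min((9 - 3*3)/1, (15 - 3*3)/1) => y in {0}; best 4*3 + 8*0 = 12
The maximum 4x + 8y = 72 is achieved at x = 0, y = 9.
Check: 3*0 + 1*9 = 9 <= 9 and 3*0 + 1*9 = 9 <= 15.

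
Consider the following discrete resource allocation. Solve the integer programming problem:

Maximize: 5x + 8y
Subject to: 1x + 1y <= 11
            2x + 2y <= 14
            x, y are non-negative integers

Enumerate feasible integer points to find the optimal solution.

Constraint 1: 1x + 1y <= 11
Constraint 2: 2x + 2y <= 14
Feasible x range (need y >= 0): 0 <= x <= min(11/1, 14/2) => x in {0, ..., 7}.
Enumerate feasible integer points row by row (the coefficient of y is 8 > 0, so for each x the largest feasible y gives the best value):
  x = 0: y <= min((11 - 1*0)/1, (14 - 2*0)/2) => y in {0, ..., 7}; best 5*0 + 8*7 = 56
  x = 1: y <= min((11 - 1*1)/1, (14 - 2*1)/2) => y in {0, ..., 6}; best 5*1 + 8*6 = 53
  x = 2: y <= min((11 - 1*2)/1, (14 - 2*2)/2) => y in {0, ..., 5}; best 5*2 + 8*5 = 50
  x = 3: y <= min((11 - 1*3)/1, (14 - 2*3)/2) => y in {0, ..., 4}; best 5*3 + 8*4 = 47
  x = 4: y <= min((11 - 1*4)/1, (14 - 2*4)/2) => y in {0, ..., 3}; best 5*4 + 8*3 = 44
  x = 5: y <= min((11 - 1*5)/1, (14 - 2*5)/2) => y in {0, ..., 2}; best 5*5 + 8*2 = 41
  x = 6: y <= min((11 - 1*6)/1, (14 - 2*6)/2) => y in {0, ..., 1}; best 5*6 + 8*1 = 38
  x = 7: y <= min((11 - 1*7)/1, (14 - 2*7)/2) => y in {0}; best 5*7 + 8*0 = 35
The maximum 5x + 8y = 56 is achieved at x = 0, y = 7.
Check: 1*0 + 1*7 = 7 <= 11 and 2*0 + 2*7 = 14 <= 14.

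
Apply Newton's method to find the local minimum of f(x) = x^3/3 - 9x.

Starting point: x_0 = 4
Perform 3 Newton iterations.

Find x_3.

f(x) = x^3/3 - 9x
f'(x) = x^2 - 9, f''(x) = 2x
Newton update: x_{n+1} = x_n - (x_n^2 - 9)/(2*x_n)
Step 1: x_0 = 4, f'=7, f''=8, x_1 = 25/8
Step 2: x_1 = 25/8, f'=49/64, f''=25/4, x_2 = 1201/400
Step 3: x_2 = 1201/400, f'=2401/160000, f''=1201/200, x_3 = 2882401/960800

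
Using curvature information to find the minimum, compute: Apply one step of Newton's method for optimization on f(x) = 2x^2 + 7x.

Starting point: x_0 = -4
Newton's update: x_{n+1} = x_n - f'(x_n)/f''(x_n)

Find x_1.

f(x) = 2x^2 + 7x
f'(x) = 4x + (7), f''(x) = 4
Newton step: x_1 = x_0 - f'(x_0)/f''(x_0)
f'(-4) = -9
x_1 = -4 - -9/4 = -7/4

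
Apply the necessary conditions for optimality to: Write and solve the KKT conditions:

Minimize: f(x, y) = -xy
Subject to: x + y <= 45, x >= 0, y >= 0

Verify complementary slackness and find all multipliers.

Problem: min -xy s.t. x + y <= 45 (multiplier lambda), x >= 0 (mu_x), y >= 0 (mu_y)
KKT stationarity: -y + lambda - mu_x = 0, -x + lambda - mu_y = 0, with lambda, mu_x, mu_y >= 0
Complementary slackness: lambda*(x + y - 45) = 0, mu_x*x = 0, mu_y*y = 0
If lambda = 0: y = -mu_x <= 0 and x = -mu_y <= 0 force x = y = 0 with f = 0; but x = y = 45/2 is feasible with f = -2025/4 < 0, so this is not the minimum. Hence lambda > 0 and x + y = 45.
Try x > 0, y > 0 (so mu_x = mu_y = 0): y = lambda, x = lambda => x = y = lambda
x + y = 45 => 2*lambda = 45 => lambda = 45/2
x* = y* = 45/2 > 0, consistent with mu_x = mu_y = 0.
(Any feasible point with x = 0 or y = 0 has f = 0 > -2025/4, so the minimum is not on those boundaries.)
min(-xy) = -2025/4 (i.e. max xy = 2025/4)
Multipliers: lambda = 45/2, mu_x = 0, mu_y = 0
Complementary slackness: lambda*(x + y - 45) = 45/2*(45/2 + 45/2 - 45) = 0, mu_x*x = 0*45/2 = 0, mu_y*y = 0*45/2 = 0. Satisfied.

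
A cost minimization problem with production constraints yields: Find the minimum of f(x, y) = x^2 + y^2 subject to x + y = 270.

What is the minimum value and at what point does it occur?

Substitute y = 270 - x into f(x,y) = x^2 + y^2:
g(x) = x^2 + (270 - x)^2 = 2x^2 - 540x + 72900
g'(x) = 4x - 540 = 0  =>  x = 135
y = 270 - 135 = 135
Minimum value = 135^2 + 135^2 = 36450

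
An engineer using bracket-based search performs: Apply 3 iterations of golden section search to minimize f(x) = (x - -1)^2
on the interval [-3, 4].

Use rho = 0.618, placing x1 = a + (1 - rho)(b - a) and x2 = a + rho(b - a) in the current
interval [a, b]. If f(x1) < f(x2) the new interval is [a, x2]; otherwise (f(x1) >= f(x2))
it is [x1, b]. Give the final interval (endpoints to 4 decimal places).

Golden section search for min of f(x) = (x - -1)^2 on [-3, 4].
Each step: x1 = a + (1 - rho)(b - a), x2 = a + rho(b - a); if f(x1) < f(x2) keep [a, x2], otherwise keep [x1, b].
Step 1: [-3.0000, 4.0000], x1=-0.3260 (f=0.4543), x2=1.3260 (f=5.4103); f(x1) < f(x2) => keep [-3.0000, 1.3260]
Step 2: [-3.0000, 1.3260], x1=-1.3475 (f=0.1207), x2=-0.3265 (f=0.4536); f(x1) < f(x2) => keep [-3.0000, -0.3265]
Step 3: [-3.0000, -0.3265], x1=-1.9787 (f=0.9579), x2=-1.3478 (f=0.1210); f(x1) > f(x2) => keep [-1.9787, -0.3265]
Final interval: [-1.9787, -0.3265]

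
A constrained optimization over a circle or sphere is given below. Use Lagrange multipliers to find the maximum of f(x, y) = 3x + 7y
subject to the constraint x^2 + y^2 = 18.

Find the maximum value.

Set up Lagrange conditions: grad f = lambda * grad g
  3 = 2*lambda*x
  7 = 2*lambda*y
From these: x/y = 3/7, so x = 3t, y = 7t for some t.
Substitute into constraint: (3t)^2 + (7t)^2 = 18
  t^2 * 58 = 18
  t = sqrt(18/58)
Maximum = 3*x + 7*y = (3^2 + 7^2)*t = 58 * sqrt(18/58) = sqrt(1044)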